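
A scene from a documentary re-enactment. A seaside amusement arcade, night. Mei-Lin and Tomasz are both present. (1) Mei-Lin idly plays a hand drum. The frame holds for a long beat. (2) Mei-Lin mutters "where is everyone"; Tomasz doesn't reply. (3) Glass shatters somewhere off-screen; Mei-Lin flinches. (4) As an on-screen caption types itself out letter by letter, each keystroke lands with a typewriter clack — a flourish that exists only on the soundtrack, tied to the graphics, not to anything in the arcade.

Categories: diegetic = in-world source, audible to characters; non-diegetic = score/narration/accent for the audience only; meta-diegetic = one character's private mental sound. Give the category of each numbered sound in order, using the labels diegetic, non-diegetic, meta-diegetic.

(1) is diegetic: Mei-Lin is producing the music live, in the story world.
(2) Mei-Lin is a character speaking aloud in the scene → diegetic.
(3) an in-world source (glass); characters could hear it → diegetic.
(4) sound married to a title/caption — outside the diegesis by definition → non-diegetic.

diegetic, diegetic, diegetic, non-diegetic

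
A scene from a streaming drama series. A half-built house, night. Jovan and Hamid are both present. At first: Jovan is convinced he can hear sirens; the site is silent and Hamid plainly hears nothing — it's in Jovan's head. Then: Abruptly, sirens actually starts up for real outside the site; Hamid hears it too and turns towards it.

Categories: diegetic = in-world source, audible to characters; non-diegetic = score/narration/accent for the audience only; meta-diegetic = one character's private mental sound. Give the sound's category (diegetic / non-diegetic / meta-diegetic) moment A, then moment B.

Moment A: only Jovan 'hears' it — imagined, in his mind → meta-diegetic.
Moment B: now there's a real external source and Hamid hears it too — in the story world → diegetic.

meta-diegetic, diegetic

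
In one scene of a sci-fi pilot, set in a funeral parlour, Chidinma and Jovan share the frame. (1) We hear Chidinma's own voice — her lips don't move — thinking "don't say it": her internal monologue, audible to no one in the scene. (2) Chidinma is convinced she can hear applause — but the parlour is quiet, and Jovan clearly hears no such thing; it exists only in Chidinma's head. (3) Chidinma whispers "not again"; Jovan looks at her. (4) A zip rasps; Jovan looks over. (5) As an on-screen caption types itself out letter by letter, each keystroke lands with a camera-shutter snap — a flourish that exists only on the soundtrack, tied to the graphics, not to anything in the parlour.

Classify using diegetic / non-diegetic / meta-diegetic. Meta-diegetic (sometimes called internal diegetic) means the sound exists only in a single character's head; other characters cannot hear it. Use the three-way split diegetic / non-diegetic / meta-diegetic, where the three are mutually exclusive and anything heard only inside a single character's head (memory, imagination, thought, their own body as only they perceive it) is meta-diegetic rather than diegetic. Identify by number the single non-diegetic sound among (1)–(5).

(1) internal monologue — inside Chidinma's mind, not spoken into the scene → meta-diegetic.
(2) subjective to Chidinma: the parlour is silent and Jovan hears nothing → meta-diegetic.
Sound (3): spoken by a character present in the story world, so diegetic.
(4) a zip is a real object/event in the scene's world → diegetic.
(5) the caption isn't part of the story world, so neither is the sound tied to it → non-diegetic.
Only (5) is non-diegetic.

5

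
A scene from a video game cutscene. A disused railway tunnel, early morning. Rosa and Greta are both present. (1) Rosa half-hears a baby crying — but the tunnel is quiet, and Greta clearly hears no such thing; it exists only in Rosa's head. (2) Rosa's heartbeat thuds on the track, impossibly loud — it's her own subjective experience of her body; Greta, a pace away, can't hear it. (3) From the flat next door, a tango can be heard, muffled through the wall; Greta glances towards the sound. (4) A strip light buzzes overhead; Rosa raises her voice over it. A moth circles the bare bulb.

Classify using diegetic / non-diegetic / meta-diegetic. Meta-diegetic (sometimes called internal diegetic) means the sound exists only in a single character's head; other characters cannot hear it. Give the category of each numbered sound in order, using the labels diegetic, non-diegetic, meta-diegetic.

(1) is meta-diegetic: the sound is imagined by Rosa; nothing in the story world is producing it and Greta can't hear it.
(2) point-of-audition from inside Rosa's body; not a sound in the room → meta-diegetic.
(3) is diegetic: off-screen diegetic: the source is out of frame but still in the story's space.
(4) is diegetic: ambient/room sound belonging to the story's physical space.

meta-diegetic, meta-diegetic, diegetic, diegetic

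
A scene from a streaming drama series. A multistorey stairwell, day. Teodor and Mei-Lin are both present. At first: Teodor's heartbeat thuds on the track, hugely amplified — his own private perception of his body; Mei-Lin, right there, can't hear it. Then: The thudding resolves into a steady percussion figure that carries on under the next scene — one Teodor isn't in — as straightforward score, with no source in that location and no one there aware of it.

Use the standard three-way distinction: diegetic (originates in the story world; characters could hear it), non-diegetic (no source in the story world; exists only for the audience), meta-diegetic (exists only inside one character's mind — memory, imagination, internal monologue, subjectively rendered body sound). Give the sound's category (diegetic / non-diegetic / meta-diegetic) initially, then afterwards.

meta-diegetic, non-diegetic

Initially: it's Teodor's subjective body sound, inaudible to Mei-Lin → meta-diegetic.
Afterwards: detached from Teodor and playing as sourceless score over a scene he isn't in — for the audience only → non-diegetic.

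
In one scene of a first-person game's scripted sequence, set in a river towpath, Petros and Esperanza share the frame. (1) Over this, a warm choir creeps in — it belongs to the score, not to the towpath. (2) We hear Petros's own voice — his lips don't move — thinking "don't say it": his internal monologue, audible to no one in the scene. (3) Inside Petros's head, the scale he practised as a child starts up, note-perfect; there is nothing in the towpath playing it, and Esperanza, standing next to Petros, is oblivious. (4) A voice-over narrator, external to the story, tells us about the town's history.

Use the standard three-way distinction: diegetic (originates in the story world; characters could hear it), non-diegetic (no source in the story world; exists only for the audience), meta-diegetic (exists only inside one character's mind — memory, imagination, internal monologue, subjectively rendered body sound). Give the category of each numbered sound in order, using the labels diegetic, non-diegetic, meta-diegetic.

non-diegetic, meta-diegetic, meta-diegetic, non-diegetic

(1) is non-diegetic: it has no source in the story world and no character can hear it — it's underscore.
(2) it's Petros's unspoken thought, heard only by the audience via his subjectivity → meta-diegetic.
Sound (3): remembered music, private to Petros — Esperanza is oblivious because it isn't in the room, so meta-diegetic.
(4) is non-diegetic: external voice-over — not a character, not heard by anyone in the scene.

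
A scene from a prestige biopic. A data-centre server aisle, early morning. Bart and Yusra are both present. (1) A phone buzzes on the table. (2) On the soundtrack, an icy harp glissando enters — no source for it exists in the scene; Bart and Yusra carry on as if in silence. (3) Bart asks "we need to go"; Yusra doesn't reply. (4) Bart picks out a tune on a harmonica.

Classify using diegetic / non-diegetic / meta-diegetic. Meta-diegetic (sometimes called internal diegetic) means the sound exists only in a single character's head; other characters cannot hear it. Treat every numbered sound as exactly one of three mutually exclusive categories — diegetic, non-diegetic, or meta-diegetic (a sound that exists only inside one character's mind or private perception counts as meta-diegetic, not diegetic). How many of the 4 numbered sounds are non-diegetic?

(1) is diegetic: an in-world source (a phone); characters could hear it.
(2) is non-diegetic: it has no source in the story world and no character can hear it — it's underscore.
(3) is diegetic: Bart is a character speaking aloud in the scene.
(4) the instrument and the performer are both in the scene → diegetic.
Non-diegetic: (2) — that's 1.

1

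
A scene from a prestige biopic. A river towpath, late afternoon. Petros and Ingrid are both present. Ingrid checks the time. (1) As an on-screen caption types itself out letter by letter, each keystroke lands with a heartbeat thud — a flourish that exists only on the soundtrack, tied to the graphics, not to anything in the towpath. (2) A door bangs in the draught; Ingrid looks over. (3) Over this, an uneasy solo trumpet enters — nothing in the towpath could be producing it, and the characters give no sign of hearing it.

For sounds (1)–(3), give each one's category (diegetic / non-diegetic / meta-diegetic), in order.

(1) is non-diegetic: the caption isn't part of the story world, so neither is the sound tied to it.
(2) a door is a real object/event in the scene's world → diegetic.
Sound (3): nothing in the towpath produces it and the characters don't hear it — pure soundtrack, so non-diegetic.

non-diegetic, diegetic, non-diegetic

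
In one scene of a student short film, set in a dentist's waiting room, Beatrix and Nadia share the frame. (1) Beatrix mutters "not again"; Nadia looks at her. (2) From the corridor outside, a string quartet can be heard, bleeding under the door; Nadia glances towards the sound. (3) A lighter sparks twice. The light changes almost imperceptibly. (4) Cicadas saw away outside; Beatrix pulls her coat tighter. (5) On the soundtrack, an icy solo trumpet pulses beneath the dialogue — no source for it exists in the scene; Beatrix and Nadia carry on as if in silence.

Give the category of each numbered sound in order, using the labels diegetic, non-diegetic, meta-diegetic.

(1) is diegetic: spoken by a character present in the story world.
(2) is diegetic: it's coming from the corridor outside — a location within the story world — and Nadia reacts.
(3) is diegetic: an in-world source (a lighter); characters could hear it.
Sound (4): ambient/room sound belonging to the story's physical space, so diegetic.
(5) is non-diegetic: nothing in the waiting room produces it and the characters don't hear it — pure soundtrack.

diegetic, diegetic, diegetic, diegetic, non-diegetic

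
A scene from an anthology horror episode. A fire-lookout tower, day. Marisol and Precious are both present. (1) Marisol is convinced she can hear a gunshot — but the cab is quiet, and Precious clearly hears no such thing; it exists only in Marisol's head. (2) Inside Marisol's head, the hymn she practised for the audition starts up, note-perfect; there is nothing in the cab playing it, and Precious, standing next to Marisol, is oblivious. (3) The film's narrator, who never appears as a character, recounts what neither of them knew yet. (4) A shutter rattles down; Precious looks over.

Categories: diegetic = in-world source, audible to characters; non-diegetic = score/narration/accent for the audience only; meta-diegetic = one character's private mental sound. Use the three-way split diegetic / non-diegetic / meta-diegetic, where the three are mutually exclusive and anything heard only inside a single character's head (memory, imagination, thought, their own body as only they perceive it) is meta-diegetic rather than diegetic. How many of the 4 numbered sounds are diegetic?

1

Sound (1): Marisol alone 'hears' it — an imagined sound, not present in the space, so meta-diegetic.
Sound (2): it lives in Marisol's subjectivity, not in the cab, so meta-diegetic.
(3) external voice-over — not a character, not heard by anyone in the scene → non-diegetic.
Sound (4): a shutter is a real object/event in the scene's world, so diegetic.
So 1 of the 4 is diegetic: (4).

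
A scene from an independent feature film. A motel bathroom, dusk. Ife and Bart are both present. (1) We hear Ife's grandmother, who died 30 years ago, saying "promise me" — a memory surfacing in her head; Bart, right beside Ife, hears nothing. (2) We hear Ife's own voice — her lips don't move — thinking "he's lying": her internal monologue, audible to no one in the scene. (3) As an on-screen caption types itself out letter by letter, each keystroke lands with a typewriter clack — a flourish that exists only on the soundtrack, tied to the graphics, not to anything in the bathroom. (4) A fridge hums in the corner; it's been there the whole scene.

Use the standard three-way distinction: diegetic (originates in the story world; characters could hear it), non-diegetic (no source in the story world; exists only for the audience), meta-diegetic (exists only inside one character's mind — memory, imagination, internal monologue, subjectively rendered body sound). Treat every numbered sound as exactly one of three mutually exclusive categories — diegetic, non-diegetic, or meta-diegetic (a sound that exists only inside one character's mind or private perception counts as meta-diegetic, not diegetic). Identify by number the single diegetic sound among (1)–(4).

(1) a remembered line, private to Ife — not present in the room, not audible to Bart → meta-diegetic.
Sound (2): it's Ife's unspoken thought, heard only by the audience via her subjectivity, so meta-diegetic.
(3) is non-diegetic: it accompanies on-screen graphics, not anything inside the story world.
(4) is diegetic: ambient/room sound belonging to the story's physical space.
Only (4) is diegetic.

4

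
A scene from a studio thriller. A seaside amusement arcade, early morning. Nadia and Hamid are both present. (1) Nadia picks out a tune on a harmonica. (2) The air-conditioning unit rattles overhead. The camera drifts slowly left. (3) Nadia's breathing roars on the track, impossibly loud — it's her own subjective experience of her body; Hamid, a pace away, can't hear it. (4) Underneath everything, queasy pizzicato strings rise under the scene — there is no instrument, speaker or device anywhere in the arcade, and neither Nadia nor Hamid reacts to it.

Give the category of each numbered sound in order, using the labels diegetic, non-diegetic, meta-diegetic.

diegetic, diegetic, meta-diegetic, non-diegetic

(1) is diegetic: the instrument and the performer are both in the scene.
(2) the air-conditioning unit is part of the location's real environment → diegetic.
(3) is meta-diegetic: a subjective body sound — Nadia's private perception, inaudible to Hamid.
(4) is non-diegetic: score with no on-screen or off-screen source; it exists for the audience alone.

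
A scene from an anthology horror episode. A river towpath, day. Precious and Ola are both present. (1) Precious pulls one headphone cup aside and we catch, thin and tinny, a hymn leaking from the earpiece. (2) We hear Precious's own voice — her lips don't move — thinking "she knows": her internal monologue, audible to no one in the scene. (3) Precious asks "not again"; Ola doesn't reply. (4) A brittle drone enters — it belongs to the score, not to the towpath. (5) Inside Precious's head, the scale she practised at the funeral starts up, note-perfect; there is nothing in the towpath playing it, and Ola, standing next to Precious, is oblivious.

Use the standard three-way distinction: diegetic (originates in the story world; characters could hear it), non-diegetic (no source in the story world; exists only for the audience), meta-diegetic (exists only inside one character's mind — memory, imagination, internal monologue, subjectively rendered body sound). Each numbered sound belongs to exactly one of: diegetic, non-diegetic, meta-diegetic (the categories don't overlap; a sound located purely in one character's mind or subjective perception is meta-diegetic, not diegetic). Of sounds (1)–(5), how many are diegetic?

(1) the earpiece is a real device on Precious's head — source music → diegetic.
(2) it's Precious's unspoken thought, heard only by the audience via her subjectivity → meta-diegetic.
Sound (3): Precious is a character speaking aloud in the scene, so diegetic.
(4) nothing in the towpath produces it and the characters don't hear it — pure soundtrack → non-diegetic.
(5) is meta-diegetic: remembered music, private to Precious — Ola is oblivious because it isn't in the room.
Diegetic: (1), (3) — that's 2.

2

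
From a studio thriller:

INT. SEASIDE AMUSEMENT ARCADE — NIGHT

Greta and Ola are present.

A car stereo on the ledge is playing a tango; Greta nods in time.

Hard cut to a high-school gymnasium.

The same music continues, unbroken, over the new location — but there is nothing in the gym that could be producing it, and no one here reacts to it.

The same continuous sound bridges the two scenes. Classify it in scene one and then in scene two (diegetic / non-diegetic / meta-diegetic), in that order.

Scene one: a car stereo is an on-screen source and Greta reacts to it → diegetic.
Scene two: there is no source in the gym and no one hears it — it's now underscore → non-diegetic.

diegetic, non-diegetic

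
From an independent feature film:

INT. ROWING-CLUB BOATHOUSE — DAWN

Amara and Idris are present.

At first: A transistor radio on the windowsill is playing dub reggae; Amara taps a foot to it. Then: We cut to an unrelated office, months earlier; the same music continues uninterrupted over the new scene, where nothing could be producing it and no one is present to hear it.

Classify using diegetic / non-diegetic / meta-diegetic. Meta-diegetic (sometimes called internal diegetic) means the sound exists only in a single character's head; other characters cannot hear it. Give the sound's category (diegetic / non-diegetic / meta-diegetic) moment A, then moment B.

Moment A: a transistor radio is a real in-scene source and Amara reacts to it → diegetic.
Moment B: there is no longer any in-world source and no one can hear it — it has become underscore → non-diegetic.

diegetic, non-diegetic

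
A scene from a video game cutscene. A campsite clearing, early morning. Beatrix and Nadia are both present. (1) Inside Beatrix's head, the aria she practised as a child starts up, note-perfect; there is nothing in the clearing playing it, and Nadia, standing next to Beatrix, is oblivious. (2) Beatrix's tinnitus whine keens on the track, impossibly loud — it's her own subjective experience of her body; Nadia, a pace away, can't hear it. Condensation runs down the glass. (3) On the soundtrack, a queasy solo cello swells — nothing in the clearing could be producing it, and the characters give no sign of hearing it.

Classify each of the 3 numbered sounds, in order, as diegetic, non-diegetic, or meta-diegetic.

(1) is meta-diegetic: the music is a memory playing inside Beatrix's mind alone; no real-world source, Nadia can't hear it.
(2) is meta-diegetic: a subjective body sound — Beatrix's private perception, inaudible to Nadia.
Sound (3): score with no on-screen or off-screen source; it exists for the audience alone, so non-diegetic.

meta-diegetic, meta-diegetic, non-diegetic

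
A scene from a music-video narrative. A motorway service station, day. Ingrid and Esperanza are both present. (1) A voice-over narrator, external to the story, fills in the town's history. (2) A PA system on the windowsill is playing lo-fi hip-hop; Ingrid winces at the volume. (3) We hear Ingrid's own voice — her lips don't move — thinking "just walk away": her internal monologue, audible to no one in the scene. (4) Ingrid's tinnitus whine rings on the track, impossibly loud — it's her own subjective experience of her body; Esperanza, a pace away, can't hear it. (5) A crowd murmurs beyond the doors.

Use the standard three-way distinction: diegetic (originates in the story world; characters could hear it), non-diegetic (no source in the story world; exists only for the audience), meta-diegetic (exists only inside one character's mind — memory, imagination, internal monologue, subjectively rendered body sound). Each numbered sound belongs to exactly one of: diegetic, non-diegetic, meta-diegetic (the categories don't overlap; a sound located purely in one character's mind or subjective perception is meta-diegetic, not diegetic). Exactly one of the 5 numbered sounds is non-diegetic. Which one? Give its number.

Sound (1): commentary laid over the scene from outside the fiction, so non-diegetic.
(2) is diegetic: source music from a PA system, which exists in the story world.
Sound (3): Ingrid's thought-voice: a private mental sound no other character can hear, so meta-diegetic.
(4) it's Ingrid's internal bodily sensation rendered as sound; only Ingrid 'hears' it → meta-diegetic.
(5) is diegetic: a crowd is part of the location's real environment.
Only (1) is non-diegetic.

1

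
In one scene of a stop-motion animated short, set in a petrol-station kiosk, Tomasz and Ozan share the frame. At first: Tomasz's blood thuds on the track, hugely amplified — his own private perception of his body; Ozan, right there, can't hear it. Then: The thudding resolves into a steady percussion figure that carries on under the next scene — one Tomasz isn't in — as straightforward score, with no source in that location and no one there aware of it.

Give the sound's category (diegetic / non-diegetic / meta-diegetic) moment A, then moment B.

meta-diegetic, non-diegetic

Moment A: it's Tomasz's subjective body sound, inaudible to Ozan → meta-diegetic.
Moment B: detached from Tomasz and playing as sourceless score over a scene he isn't in — for the audience only → non-diegetic.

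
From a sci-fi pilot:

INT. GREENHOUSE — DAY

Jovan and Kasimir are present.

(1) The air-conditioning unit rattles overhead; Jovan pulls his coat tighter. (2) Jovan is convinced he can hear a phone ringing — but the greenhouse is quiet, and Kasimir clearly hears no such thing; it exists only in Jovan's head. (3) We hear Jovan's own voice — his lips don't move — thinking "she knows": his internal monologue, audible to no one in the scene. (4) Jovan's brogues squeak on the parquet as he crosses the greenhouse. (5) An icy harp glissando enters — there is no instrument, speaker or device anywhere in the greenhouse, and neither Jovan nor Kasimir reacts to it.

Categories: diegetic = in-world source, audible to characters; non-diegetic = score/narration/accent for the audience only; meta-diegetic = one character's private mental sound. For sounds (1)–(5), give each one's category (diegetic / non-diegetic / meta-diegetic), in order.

(1) the air-conditioning unit is part of the location's real environment → diegetic.
(2) Jovan alone 'hears' it — an imagined sound, not present in the space → meta-diegetic.
(3) is meta-diegetic: internal monologue — inside Jovan's mind, not spoken into the scene.
Sound (4): it's the physical sound of Jovan moving in the space, so diegetic.
(5) is non-diegetic: nothing in the greenhouse produces it and the characters don't hear it — pure soundtrack.

diegetic, meta-diegetic, meta-diegetic, diegetic, non-diegetic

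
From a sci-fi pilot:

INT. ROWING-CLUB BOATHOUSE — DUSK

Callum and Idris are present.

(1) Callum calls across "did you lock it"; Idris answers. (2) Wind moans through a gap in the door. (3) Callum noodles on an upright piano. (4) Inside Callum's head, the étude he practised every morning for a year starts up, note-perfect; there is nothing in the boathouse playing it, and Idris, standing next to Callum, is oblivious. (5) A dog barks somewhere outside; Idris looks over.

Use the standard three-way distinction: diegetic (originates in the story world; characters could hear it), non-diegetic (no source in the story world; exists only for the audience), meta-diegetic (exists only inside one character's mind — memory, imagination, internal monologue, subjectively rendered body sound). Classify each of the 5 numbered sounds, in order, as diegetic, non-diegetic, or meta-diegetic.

(1) spoken by a character present in the story world → diegetic.
(2) is diegetic: it's the actual ambient sound of the location.
(3) is diegetic: Callum is producing the music live, in the story world.
Sound (4): it lives in Callum's subjectivity, not in the boathouse, so meta-diegetic.
(5) the sound comes from a dog physically present in the location → diegetic.

diegetic, diegetic, diegetic, meta-diegetic, diegetic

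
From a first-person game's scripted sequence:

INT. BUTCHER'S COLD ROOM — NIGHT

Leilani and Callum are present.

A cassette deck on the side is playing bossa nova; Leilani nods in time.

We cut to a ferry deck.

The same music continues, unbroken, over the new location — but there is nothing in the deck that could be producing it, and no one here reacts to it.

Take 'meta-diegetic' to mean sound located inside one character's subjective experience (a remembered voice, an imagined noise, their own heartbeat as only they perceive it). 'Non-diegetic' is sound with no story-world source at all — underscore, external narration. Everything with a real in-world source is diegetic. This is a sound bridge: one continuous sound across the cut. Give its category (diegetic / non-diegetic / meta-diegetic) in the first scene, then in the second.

diegetic, non-diegetic

Scene one: a cassette deck is an on-screen source and Leilani reacts to it → diegetic.
Scene two: there is no source in the deck and no one hears it — it's now underscore → non-diegetic.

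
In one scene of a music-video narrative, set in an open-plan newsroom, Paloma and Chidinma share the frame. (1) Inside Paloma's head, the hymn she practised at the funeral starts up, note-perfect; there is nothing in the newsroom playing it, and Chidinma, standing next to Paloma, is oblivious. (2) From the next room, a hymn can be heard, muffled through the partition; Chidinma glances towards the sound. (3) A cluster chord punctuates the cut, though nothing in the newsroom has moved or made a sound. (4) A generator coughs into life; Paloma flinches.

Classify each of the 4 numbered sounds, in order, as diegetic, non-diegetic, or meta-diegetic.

meta-diegetic, diegetic, non-diegetic, diegetic

(1) the music is a memory playing inside Paloma's mind alone; no real-world source, Chidinma can't hear it → meta-diegetic.
(2) the music has an off-screen but real-world source and a character hears it → diegetic.
(3) it's a sound-design accent with no in-world source; no one in the scene can hear it → non-diegetic.
(4) is diegetic: an in-world source (a generator); characters could hear it.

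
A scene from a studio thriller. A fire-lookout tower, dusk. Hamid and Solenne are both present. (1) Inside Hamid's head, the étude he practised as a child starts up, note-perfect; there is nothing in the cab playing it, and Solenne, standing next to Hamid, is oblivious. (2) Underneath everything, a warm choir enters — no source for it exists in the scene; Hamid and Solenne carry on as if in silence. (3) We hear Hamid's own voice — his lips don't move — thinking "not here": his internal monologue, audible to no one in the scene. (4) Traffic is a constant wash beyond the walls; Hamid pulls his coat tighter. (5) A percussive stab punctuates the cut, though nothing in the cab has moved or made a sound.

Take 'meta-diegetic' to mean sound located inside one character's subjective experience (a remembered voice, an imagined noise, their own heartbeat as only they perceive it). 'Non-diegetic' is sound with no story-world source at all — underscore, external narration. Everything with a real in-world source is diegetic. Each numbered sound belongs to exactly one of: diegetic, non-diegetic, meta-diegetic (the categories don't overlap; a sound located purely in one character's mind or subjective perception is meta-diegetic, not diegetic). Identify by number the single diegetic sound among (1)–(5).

4

(1) remembered music, private to Hamid — Solenne is oblivious because it isn't in the room → meta-diegetic.
(2) is non-diegetic: score with no on-screen or off-screen source; it exists for the audience alone.
Sound (3): Hamid's thought-voice: a private mental sound no other character can hear, so meta-diegetic.
(4) it's the actual ambient sound of the location → diegetic.
Sound (5): an editorial stinger — it belongs to the cut, not the story world, so non-diegetic.
Only (4) is diegetic.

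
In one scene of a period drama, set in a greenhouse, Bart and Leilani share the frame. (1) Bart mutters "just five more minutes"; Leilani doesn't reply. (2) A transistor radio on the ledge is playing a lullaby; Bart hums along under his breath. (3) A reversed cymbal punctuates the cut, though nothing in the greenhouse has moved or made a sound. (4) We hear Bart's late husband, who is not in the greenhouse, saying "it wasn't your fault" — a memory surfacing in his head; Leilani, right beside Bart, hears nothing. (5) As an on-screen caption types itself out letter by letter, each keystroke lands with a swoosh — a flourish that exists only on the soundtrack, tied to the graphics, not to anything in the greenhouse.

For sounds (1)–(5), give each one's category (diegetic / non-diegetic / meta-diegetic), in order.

diegetic, diegetic, non-diegetic, meta-diegetic, non-diegetic

Sound (1): spoken by a character present in the story world, so diegetic.
Sound (2): a transistor radio is a physical source in the scene and Bart reacts to it, so diegetic.
(3) is non-diegetic: nothing in the scene produces it; it's an accent added for the audience.
Sound (4): a remembered line, private to Bart — not present in the room, not audible to Leilani, so meta-diegetic.
(5) is non-diegetic: the caption isn't part of the story world, so neither is the sound tied to it.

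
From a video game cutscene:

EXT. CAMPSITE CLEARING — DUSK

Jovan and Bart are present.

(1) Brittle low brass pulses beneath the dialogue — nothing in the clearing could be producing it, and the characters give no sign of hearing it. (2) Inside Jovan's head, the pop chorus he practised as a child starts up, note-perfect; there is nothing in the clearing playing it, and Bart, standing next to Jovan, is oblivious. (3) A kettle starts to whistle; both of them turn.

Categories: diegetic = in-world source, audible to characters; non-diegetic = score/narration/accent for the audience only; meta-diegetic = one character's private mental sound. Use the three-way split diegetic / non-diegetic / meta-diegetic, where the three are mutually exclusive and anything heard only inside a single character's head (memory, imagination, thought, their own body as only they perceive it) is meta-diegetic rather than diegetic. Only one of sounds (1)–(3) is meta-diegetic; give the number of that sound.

2

(1) it has no source in the story world and no character can hear it — it's underscore → non-diegetic.
(2) remembered music, private to Jovan — Bart is oblivious because it isn't in the room → meta-diegetic.
(3) the sound comes from a kettle physically present in the location → diegetic.
Only (2) is meta-diegetic.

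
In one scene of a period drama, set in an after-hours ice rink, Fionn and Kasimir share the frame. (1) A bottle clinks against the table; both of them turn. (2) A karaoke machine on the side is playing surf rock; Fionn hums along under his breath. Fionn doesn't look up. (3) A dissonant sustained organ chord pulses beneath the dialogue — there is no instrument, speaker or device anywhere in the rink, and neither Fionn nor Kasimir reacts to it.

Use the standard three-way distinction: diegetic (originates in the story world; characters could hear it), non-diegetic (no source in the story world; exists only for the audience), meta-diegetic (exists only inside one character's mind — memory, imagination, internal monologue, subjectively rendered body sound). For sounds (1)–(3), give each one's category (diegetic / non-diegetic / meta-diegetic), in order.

Sound (1): a bottle is a real object/event in the scene's world, so diegetic.
(2) source music from a karaoke machine, which exists in the story world → diegetic.
Sound (3): nothing in the rink produces it and the characters don't hear it — pure soundtrack, so non-diegetic.

diegetic, diegetic, non-diegetic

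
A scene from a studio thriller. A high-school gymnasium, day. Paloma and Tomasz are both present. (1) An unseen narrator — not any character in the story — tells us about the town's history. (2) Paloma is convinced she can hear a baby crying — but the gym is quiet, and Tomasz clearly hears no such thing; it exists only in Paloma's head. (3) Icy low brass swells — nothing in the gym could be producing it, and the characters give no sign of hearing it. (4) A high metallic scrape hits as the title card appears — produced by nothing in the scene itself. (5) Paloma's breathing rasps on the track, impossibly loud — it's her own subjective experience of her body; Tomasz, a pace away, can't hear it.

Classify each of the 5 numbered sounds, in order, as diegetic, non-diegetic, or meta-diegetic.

(1) is non-diegetic: commentary laid over the scene from outside the fiction.
(2) is meta-diegetic: Paloma alone 'hears' it — an imagined sound, not present in the space.
Sound (3): score with no on-screen or off-screen source; it exists for the audience alone, so non-diegetic.
Sound (4): it's a sound-design accent with no in-world source; no one in the scene can hear it, so non-diegetic.
Sound (5): a subjective body sound — Paloma's private perception, inaudible to Tomasz, so meta-diegetic.

non-diegetic, meta-diegetic, non-diegetic, non-diegetic, meta-diegetic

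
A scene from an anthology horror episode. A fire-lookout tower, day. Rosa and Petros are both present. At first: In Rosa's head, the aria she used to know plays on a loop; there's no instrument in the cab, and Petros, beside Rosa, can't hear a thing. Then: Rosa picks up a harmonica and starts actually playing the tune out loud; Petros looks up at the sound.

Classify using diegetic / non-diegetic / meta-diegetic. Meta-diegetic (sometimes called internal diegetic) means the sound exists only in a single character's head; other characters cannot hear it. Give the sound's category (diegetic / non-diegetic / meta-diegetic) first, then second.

First: the tune exists only as Rosa's private memory; Petros can't hear it → meta-diegetic.
Second: Rosa is now producing it live on a harmonica, in the room, and Petros hears it → diegetic.

meta-diegetic, diegetic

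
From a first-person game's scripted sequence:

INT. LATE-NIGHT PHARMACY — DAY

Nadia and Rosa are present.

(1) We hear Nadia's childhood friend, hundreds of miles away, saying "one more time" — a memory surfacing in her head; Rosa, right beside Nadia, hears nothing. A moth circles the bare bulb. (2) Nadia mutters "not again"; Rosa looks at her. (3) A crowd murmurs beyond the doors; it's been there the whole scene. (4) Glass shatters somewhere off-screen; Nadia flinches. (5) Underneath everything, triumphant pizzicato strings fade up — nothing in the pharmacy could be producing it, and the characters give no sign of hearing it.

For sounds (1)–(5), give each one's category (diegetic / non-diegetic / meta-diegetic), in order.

(1) a remembered line, private to Nadia — not present in the room, not audible to Rosa → meta-diegetic.
Sound (2): Nadia is a character speaking aloud in the scene, so diegetic.
Sound (3): it's the actual ambient sound of the location, so diegetic.
(4) the sound comes from glass physically present in the location → diegetic.
(5) is non-diegetic: nothing in the pharmacy produces it and the characters don't hear it — pure soundtrack.

meta-diegetic, diegetic, diegetic, diegetic, non-diegetic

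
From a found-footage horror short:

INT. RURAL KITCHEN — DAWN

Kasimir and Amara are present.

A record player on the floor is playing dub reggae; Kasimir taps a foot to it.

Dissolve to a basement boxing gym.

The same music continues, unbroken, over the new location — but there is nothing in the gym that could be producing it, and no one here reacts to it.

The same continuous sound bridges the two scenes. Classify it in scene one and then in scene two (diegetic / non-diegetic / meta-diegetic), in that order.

diegetic, non-diegetic

Scene one: a record player is an on-screen source and Kasimir reacts to it → diegetic.
Scene two: there is no source in the gym and no one hears it — it's now underscore → non-diegetic.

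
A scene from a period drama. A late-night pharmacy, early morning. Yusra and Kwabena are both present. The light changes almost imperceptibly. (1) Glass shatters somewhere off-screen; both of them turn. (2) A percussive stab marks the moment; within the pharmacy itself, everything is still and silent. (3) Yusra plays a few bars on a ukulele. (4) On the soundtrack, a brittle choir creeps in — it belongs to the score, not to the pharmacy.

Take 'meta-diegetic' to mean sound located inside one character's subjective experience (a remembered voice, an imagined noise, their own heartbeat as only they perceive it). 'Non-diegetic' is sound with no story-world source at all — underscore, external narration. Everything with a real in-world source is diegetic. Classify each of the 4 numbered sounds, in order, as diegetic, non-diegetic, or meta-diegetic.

Sound (1): glass is a real object/event in the scene's world, so diegetic.
Sound (2): nothing in the scene produces it; it's an accent added for the audience, so non-diegetic.
(3) a character is playing a ukulele on screen → diegetic.
(4) is non-diegetic: nothing in the pharmacy produces it and the characters don't hear it — pure soundtrack.

diegetic, non-diegetic, diegetic, non-diegetic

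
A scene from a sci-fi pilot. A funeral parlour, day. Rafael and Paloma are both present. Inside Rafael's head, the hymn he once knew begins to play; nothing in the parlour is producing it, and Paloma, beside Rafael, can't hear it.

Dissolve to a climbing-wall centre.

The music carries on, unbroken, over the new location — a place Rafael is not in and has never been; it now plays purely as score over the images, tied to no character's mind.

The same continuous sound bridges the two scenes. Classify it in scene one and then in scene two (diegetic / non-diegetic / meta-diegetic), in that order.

meta-diegetic, non-diegetic

Scene one: the music exists only inside Rafael's mind; Paloma can't hear it → meta-diegetic.
Scene two: it's detached from Rafael entirely and plays over unrelated images with no in-world source — conventional underscore → non-diegetic.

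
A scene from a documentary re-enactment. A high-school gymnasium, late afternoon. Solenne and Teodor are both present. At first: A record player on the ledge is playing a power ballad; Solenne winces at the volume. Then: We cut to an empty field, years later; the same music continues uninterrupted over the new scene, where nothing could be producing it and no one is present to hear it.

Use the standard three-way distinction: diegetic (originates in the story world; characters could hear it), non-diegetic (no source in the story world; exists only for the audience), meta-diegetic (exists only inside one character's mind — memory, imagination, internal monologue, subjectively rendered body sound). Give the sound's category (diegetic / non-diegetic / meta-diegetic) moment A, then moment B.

diegetic, non-diegetic

Moment A: a record player is a real in-scene source and Solenne reacts to it → diegetic.
Moment B: there is no longer any in-world source and no one can hear it — it has become underscore → non-diegetic.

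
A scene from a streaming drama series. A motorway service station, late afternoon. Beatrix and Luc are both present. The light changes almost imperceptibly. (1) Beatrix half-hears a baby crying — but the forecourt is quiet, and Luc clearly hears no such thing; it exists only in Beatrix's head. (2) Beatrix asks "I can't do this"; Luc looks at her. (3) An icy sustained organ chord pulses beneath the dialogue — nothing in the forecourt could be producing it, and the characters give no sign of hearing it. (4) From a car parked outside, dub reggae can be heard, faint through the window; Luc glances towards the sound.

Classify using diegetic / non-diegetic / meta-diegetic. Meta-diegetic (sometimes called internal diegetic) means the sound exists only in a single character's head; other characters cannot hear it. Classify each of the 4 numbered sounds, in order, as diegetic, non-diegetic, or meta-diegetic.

(1) the sound is imagined by Beatrix; nothing in the story world is producing it and Luc can't hear it → meta-diegetic.
(2) is diegetic: spoken by a character present in the story world.
(3) nothing in the forecourt produces it and the characters don't hear it — pure soundtrack → non-diegetic.
Sound (4): off-screen diegetic: the source is out of frame but still in the story's space, so diegetic.

meta-diegetic, diegetic, non-diegetic, diegetic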